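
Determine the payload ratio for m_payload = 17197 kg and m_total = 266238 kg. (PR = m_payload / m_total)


PR = 17197 / 266238 = 0.0646

0.0646


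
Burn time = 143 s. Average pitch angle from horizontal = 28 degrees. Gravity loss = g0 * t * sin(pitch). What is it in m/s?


GL = 9.81 * 143 * sin(28 deg) = 659 m/s

659 m/s


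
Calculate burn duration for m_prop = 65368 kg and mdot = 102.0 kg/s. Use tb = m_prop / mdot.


tb = 65368 / 102.0 = 640.9 s

640.9 s


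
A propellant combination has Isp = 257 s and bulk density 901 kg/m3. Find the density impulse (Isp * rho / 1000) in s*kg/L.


rho*Isp = 257 * 901 / 1000 = 232 s*kg/L

232 s*kg/L


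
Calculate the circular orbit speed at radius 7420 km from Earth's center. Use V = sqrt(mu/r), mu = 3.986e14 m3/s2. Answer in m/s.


V = sqrt(3.986e14 / 7420000) = 7329 m/s

7329 m/s


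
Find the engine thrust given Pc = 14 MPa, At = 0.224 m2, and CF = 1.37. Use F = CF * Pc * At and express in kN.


F = 1.37 * 14e6 * 0.224 = 4.2963e+06 N = 4296.3 kN

4296.3 kN


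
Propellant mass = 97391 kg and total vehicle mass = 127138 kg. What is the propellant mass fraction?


PMF = 97391 / 127138 = 0.766

0.766


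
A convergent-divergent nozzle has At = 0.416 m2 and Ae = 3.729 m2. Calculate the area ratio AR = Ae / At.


AR = 3.729 / 0.416 = 9.0

9.0


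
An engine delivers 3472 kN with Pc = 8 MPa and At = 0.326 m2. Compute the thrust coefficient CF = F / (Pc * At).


CF = 3472000 / (8e6 * 0.326) = 1.33

1.33


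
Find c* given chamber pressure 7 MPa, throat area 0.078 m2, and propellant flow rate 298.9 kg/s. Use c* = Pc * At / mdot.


c* = 7e6 * 0.078 / 298.9 = 1827 m/s

1827 m/s


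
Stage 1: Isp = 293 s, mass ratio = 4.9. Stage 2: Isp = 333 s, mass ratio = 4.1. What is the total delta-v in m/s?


dV1 = 293 * 9.81 * ln(4.9) = 4568.0 m/s
dV2 = 333 * 9.81 * ln(4.1) = 4609.3 m/s
Total dV = 4568.0 + 4609.3 = 9177.3 m/s ~ 9177 m/s

9177 m/s


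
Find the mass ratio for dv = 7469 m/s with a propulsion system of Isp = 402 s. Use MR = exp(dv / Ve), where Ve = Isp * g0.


Ve = 402 * 9.81 = 3943.62 m/s
MR = exp(7469 / 3943.62) = 6.646

6.646


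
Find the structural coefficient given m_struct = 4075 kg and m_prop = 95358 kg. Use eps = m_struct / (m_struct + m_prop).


eps = 4075 / (4075 + 95358) = 0.041

0.041


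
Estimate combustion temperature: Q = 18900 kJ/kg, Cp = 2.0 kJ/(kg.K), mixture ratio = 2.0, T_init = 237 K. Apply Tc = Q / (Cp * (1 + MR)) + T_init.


Tc = 18900 / (2.0 * (1 + 2.0)) + 237 = 3387 K

3387 K


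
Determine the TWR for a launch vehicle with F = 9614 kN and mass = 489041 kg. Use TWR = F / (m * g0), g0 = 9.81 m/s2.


TWR = 9614000 / (489041 * 9.81) = 2.0

2.0


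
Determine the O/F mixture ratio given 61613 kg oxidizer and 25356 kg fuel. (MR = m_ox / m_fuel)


MR = 61613 / 25356 = 2.43

2.43


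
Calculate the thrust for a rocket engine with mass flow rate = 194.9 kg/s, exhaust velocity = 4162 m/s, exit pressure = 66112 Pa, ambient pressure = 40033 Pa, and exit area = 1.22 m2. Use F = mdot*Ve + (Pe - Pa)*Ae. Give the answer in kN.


F = 194.9 * 4162 + (66112 - 40033) * 1.22 = 842990.0 N = 843.0 kN

843.0 kN


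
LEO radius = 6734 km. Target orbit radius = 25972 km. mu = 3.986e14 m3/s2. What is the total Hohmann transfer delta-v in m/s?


V1 = sqrt(mu/r1) = 7693.64 m/s
dV1 = V1*(sqrt(2*r2/(r1+r2)) - 1) = 2002.21 m/s
V2 = sqrt(mu/r2) = 3917.56 m/s
dV2 = V2*(1 - sqrt(2*r1/(r1+r2))) = 1403.63 m/s
Total dV = 3406 m/s

3406 m/s


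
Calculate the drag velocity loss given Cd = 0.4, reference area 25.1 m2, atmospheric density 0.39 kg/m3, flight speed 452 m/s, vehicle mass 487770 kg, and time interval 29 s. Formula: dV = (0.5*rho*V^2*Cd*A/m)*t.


D = 0.5 * 0.39 * 452^2 * 0.4 * 25.1 = 399986.37 N
a = 399986.37 / 487770 = 0.82 m/s2
dV = 0.82 * 29 = 23.8 m/s

23.8 m/s


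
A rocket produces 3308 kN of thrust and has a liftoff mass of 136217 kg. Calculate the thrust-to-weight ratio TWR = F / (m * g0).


TWR = 3308000 / (136217 * 9.81) = 2.48

2.48


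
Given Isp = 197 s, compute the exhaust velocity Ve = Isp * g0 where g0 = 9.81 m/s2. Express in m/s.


Ve = Isp * g0 = 197 * 9.81 = 1932.6 m/s

1932.6 m/s


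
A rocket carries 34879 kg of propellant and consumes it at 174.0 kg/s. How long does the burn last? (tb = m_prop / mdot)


tb = 34879 / 174.0 = 200.5 s

200.5 s


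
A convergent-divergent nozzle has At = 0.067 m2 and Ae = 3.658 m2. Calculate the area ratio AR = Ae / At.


AR = 3.658 / 0.067 = 54.6

54.6


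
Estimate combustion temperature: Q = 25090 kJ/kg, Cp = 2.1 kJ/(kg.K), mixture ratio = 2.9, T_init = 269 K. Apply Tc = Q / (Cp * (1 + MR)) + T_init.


Tc = 25090 / (2.1 * (1 + 2.9)) + 269 = 3332 K

3332 K


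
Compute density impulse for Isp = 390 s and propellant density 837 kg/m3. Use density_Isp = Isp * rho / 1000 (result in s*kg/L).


rho*Isp = 390 * 837 / 1000 = 326 s*kg/L

326 s*kg/L


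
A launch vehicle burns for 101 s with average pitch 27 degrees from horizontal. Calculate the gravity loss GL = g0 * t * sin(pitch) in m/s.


GL = 9.81 * 101 * sin(27 deg) = 450 m/s

450 m/s


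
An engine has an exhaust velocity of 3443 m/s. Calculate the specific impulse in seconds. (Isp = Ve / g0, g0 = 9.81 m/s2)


Isp = Ve / g0 = 3443 / 9.81 = 351.0 s

351.0 s


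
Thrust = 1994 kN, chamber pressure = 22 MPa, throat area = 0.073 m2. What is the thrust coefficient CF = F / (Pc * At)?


CF = 1994000 / (22e6 * 0.073) = 1.24

1.24


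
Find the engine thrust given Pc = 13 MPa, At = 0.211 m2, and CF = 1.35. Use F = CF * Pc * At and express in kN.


F = 1.35 * 13e6 * 0.211 = 3.7030e+06 N = 3703.1 kN

3703.1 kN


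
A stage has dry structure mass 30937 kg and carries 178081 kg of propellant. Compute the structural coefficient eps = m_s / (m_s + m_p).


eps = 30937 / (30937 + 178081) = 0.148

0.148


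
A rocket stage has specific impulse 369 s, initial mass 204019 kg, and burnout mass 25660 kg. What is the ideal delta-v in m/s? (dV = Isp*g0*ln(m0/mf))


Ve = 369 * 9.81 = 3619.89 m/s
dV = 3619.89 * ln(204019/25660) = 7505 m/s

7505 m/s


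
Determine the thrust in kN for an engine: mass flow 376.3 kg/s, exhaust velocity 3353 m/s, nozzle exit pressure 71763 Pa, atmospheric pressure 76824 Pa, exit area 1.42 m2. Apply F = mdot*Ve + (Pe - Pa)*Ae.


F = 376.3 * 3353 + (71763 - 76824) * 1.42 = 1.2545e+06 N = 1254.5 kN

1254.5 kN


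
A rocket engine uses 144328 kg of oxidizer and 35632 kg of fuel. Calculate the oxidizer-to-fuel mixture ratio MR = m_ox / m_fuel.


MR = 144328 / 35632 = 4.05

4.05


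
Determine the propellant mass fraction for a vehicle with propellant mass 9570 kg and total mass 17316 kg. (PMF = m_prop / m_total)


PMF = 9570 / 17316 = 0.553

0.553


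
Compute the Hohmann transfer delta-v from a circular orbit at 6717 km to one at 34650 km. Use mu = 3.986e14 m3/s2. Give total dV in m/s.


V1 = sqrt(mu/r1) = 7703.37 m/s
dV1 = V1*(sqrt(2*r2/(r1+r2)) - 1) = 2267.21 m/s
V2 = sqrt(mu/r2) = 3391.7 m/s
dV2 = V2*(1 - sqrt(2*r1/(r1+r2))) = 1458.87 m/s
Total dV = 3726 m/s

3726 m/s


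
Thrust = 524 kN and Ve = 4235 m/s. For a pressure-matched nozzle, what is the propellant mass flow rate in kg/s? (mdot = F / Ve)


mdot = F / Ve = 524000 / 4235 = 123.7 kg/s

123.7 kg/s


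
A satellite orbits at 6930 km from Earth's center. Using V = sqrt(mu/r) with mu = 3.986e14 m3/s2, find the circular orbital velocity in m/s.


V = sqrt(3.986e14 / 6930000) = 7584 m/s

7584 m/s


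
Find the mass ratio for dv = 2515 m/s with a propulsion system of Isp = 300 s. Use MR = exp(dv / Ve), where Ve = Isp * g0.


Ve = 300 * 9.81 = 2943.0 m/s
MR = exp(2515 / 2943.0) = 2.35

2.35


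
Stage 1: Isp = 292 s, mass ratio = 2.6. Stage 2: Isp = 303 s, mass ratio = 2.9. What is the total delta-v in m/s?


dV1 = 292 * 9.81 * ln(2.6) = 2737.1 m/s
dV2 = 303 * 9.81 * ln(2.9) = 3164.8 m/s
Total dV = 2737.1 + 3164.8 = 5901.9 m/s ~ 5902 m/s

5902 m/s


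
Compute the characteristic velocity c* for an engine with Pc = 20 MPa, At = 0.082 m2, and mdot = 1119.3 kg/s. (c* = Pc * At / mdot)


c* = 20e6 * 0.082 / 1119.3 = 1465 m/s

1465 m/s


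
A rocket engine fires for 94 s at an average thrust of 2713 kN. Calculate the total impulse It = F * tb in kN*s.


It = 2713 * 94 = 255022 kN*s

255022 kN*s


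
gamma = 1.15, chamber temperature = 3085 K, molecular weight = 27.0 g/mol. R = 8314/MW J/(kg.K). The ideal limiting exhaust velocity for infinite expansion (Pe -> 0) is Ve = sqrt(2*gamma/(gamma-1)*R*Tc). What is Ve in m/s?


R = 8314 / 27.0 = 307.93 J/(kg.K)
Ve = sqrt(2 * 1.15 / (1.15 - 1) * 307.93 * 3085) = 3817 m/s

3817 m/s


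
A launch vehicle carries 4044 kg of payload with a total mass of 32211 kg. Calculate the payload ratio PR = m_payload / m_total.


PR = 4044 / 32211 = 0.1255

0.1255


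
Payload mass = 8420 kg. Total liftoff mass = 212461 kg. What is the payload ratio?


PR = 8420 / 212461 = 0.0396

0.0396


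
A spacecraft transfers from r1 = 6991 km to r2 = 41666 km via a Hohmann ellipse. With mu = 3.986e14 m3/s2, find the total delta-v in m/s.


V1 = sqrt(mu/r1) = 7550.9 m/s
dV1 = V1*(sqrt(2*r2/(r1+r2)) - 1) = 2330.81 m/s
V2 = sqrt(mu/r2) = 3092.98 m/s
dV2 = V2*(1 - sqrt(2*r1/(r1+r2))) = 1434.96 m/s
Total dV = 3766 m/s

3766 m/s


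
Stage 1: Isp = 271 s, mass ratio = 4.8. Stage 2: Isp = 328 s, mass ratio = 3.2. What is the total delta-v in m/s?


dV1 = 271 * 9.81 * ln(4.8) = 4170.2 m/s
dV2 = 328 * 9.81 * ln(3.2) = 3742.6 m/s
Total dV = 4170.2 + 3742.6 = 7912.8 m/s ~ 7913 m/s

7913 m/s


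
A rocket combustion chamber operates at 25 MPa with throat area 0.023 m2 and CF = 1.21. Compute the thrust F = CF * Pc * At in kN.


F = 1.21 * 25e6 * 0.023 = 695750.0 N = 695.8 kN

695.8 kN


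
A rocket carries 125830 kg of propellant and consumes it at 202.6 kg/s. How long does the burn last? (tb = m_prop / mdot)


tb = 125830 / 202.6 = 621.1 s

621.1 s


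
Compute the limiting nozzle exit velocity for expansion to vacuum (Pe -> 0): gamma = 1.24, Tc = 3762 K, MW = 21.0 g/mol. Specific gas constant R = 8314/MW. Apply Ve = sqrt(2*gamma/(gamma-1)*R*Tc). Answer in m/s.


R = 8314 / 21.0 = 395.9 J/(kg.K)
Ve = sqrt(2 * 1.24 / (1.24 - 1) * 395.9 * 3762) = 3923 m/s

3923 m/s


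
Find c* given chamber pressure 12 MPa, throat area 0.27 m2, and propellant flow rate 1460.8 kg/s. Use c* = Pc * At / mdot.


c* = 12e6 * 0.27 / 1460.8 = 2218 m/s

2218 m/s


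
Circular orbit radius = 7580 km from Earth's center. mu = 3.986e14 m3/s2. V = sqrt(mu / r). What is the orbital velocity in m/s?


V = sqrt(3.986e14 / 7580000) = 7252 m/s

7252 m/s


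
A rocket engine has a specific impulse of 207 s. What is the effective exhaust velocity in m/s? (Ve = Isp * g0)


Ve = Isp * g0 = 207 * 9.81 = 2030.7 m/s

2030.7 m/s


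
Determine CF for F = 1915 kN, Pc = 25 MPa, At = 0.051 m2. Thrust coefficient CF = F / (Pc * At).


CF = 1915000 / (25e6 * 0.051) = 1.5

1.5


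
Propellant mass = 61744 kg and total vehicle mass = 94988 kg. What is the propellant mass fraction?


PMF = 61744 / 94988 = 0.65

0.65


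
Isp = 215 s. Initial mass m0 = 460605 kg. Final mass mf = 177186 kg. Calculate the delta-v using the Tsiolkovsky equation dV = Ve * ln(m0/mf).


Ve = 215 * 9.81 = 2109.15 m/s
dV = 2109.15 * ln(460605/177186) = 2015 m/s

2015 m/s


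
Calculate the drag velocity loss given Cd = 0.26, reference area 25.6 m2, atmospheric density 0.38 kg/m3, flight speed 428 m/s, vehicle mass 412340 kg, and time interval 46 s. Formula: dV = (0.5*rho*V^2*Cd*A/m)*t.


D = 0.5 * 0.38 * 428^2 * 0.26 * 25.6 = 231661.81 N
a = 231661.81 / 412340 = 0.5618 m/s2
dV = 0.5618 * 46 = 25.8 m/s

25.8 m/s


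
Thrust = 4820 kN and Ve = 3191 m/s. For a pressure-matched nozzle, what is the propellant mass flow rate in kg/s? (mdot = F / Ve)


mdot = F / Ve = 4820000 / 3191 = 1510.5 kg/s

1510.5 kg/s


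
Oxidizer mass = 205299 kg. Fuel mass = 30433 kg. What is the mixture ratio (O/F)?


MR = 205299 / 30433 = 6.75

6.75


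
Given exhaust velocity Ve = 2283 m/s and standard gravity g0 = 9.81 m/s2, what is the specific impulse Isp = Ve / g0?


Isp = Ve / g0 = 2283 / 9.81 = 232.7 s

232.7 s


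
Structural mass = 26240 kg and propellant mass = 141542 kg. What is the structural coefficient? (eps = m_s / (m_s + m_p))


eps = 26240 / (26240 + 141542) = 0.1564

0.1564


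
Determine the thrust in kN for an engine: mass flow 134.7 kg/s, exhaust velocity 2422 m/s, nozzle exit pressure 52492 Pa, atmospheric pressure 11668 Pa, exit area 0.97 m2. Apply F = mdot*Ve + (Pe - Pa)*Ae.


F = 134.7 * 2422 + (52492 - 11668) * 0.97 = 365843.0 N = 365.8 kN

365.8 kN


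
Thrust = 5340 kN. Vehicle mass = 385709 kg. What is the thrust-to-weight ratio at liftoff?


TWR = 5340000 / (385709 * 9.81) = 1.41

1.41


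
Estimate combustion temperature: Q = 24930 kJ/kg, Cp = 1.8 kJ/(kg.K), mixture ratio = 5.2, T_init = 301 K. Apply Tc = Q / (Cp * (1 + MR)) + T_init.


Tc = 24930 / (1.8 * (1 + 5.2)) + 301 = 2535 K

2535 K


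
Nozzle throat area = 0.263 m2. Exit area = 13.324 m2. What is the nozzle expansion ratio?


AR = 13.324 / 0.263 = 50.7

50.7


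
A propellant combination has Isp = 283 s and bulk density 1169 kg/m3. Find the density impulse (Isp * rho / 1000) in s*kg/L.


rho*Isp = 283 * 1169 / 1000 = 331 s*kg/L

331 s*kg/L


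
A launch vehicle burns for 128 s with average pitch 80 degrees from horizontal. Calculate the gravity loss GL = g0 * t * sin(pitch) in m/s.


GL = 9.81 * 128 * sin(80 deg) = 1237 m/s

1237 m/s


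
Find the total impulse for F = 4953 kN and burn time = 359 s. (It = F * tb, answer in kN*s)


It = 4953 * 359 = 1778127 kN*s

1778127 kN*s


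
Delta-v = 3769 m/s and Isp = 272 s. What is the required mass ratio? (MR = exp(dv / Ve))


Ve = 272 * 9.81 = 2668.32 m/s
MR = exp(3769 / 2668.32) = 4.106

4.106


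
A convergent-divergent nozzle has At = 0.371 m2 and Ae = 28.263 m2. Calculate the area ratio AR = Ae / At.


AR = 28.263 / 0.371 = 76.2

76.2


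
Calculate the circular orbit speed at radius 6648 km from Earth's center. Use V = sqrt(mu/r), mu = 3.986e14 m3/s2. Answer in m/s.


V = sqrt(3.986e14 / 6648000) = 7743 m/s

7743 m/s


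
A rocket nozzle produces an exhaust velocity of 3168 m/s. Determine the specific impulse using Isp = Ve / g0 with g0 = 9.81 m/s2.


Isp = Ve / g0 = 3168 / 9.81 = 322.9 s

322.9 s


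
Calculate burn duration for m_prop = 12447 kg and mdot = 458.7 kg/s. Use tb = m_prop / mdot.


tb = 12447 / 458.7 = 27.1 s

27.1 s


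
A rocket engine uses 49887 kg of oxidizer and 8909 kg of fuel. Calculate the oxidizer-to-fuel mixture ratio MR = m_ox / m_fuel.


MR = 49887 / 8909 = 5.6

5.6


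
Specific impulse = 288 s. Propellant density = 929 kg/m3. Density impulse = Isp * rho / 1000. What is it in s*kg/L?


rho*Isp = 288 * 929 / 1000 = 268 s*kg/L

268 s*kg/L


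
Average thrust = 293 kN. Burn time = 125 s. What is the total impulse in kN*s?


It = 293 * 125 = 36625 kN*s

36625 kN*s


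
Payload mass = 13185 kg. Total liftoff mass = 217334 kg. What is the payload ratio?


PR = 13185 / 217334 = 0.0607

0.0607


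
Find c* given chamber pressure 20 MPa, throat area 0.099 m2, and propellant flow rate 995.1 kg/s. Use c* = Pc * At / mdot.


c* = 20e6 * 0.099 / 995.1 = 1990 m/s

1990 m/s


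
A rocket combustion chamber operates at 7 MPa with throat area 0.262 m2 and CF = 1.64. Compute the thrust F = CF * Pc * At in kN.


F = 1.64 * 7e6 * 0.262 = 3.0078e+06 N = 3007.8 kN

3007.8 kN


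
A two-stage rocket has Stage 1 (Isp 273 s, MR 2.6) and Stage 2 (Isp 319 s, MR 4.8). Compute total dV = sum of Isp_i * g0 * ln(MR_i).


dV1 = 273 * 9.81 * ln(2.6) = 2559.0 m/s
dV2 = 319 * 9.81 * ln(4.8) = 4908.8 m/s
Total dV = 2559.0 + 4908.8 = 7467.8 m/s ~ 7468 m/s

7468 m/s


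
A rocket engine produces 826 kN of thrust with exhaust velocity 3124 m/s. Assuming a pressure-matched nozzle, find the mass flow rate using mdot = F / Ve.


mdot = F / Ve = 826000 / 3124 = 264.4 kg/s

264.4 kg/s


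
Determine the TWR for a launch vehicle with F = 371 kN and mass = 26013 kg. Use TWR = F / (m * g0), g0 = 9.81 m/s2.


TWR = 371000 / (26013 * 9.81) = 1.45

1.45


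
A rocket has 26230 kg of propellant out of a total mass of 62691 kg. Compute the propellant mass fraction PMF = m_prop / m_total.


PMF = 26230 / 62691 = 0.418

0.418


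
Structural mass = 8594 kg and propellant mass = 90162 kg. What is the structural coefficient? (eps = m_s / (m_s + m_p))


eps = 8594 / (8594 + 90162) = 0.087

0.087


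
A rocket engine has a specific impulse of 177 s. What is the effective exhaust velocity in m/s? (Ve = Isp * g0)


Ve = Isp * g0 = 177 * 9.81 = 1736.4 m/s

1736.4 m/s


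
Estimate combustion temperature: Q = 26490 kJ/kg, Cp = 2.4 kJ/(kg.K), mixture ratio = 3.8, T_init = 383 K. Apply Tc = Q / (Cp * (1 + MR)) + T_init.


Tc = 26490 / (2.4 * (1 + 3.8)) + 383 = 2682 K

2682 K


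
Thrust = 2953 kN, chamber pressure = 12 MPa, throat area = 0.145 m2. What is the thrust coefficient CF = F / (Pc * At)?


CF = 2953000 / (12e6 * 0.145) = 1.7

1.7


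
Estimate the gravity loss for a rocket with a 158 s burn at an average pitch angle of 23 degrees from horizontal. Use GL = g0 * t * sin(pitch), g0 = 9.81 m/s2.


GL = 9.81 * 158 * sin(23 deg) = 606 m/s

606 m/s


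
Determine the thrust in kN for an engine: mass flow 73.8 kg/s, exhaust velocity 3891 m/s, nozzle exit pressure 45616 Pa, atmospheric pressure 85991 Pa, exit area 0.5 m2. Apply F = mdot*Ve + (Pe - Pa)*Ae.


F = 73.8 * 3891 + (45616 - 85991) * 0.5 = 266968.0 N = 267.0 kN

267.0 kN


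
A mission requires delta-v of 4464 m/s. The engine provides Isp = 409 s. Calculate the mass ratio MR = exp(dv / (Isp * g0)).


Ve = 409 * 9.81 = 4012.29 m/s
MR = exp(4464 / 4012.29) = 3.042

3.042


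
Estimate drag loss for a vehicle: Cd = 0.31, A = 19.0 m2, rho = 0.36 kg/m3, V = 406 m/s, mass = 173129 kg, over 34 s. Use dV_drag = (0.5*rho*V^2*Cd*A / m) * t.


D = 0.5 * 0.36 * 406^2 * 0.31 * 19.0 = 174759.13 N
a = 174759.13 / 173129 = 1.0094 m/s2
dV = 1.0094 * 34 = 34.3 m/s

34.3 m/s


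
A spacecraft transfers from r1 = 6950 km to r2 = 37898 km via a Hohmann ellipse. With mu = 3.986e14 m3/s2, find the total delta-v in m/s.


V1 = sqrt(mu/r1) = 7573.14 m/s
dV1 = V1*(sqrt(2*r2/(r1+r2)) - 1) = 2272.13 m/s
V2 = sqrt(mu/r2) = 3243.1 m/s
dV2 = V2*(1 - sqrt(2*r1/(r1+r2))) = 1437.61 m/s
Total dV = 3710 m/s

3710 m/s


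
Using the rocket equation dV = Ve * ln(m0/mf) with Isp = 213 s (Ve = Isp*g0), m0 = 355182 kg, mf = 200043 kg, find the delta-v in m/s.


Ve = 213 * 9.81 = 2089.53 m/s
dV = 2089.53 * ln(355182/200043) = 1200 m/s

1200 m/s


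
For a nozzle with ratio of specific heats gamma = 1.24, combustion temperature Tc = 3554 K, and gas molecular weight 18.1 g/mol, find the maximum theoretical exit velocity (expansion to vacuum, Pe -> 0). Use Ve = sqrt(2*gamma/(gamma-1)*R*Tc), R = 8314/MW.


R = 8314 / 18.1 = 459.34 J/(kg.K)
Ve = sqrt(2 * 1.24 / (1.24 - 1) * 459.34 * 3554) = 4107 m/s

4107 m/s


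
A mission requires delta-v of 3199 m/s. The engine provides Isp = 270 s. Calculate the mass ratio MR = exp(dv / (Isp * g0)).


Ve = 270 * 9.81 = 2648.7 m/s
MR = exp(3199 / 2648.7) = 3.346

3.346


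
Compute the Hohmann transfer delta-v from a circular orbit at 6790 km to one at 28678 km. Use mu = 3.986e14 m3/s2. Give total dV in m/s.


V1 = sqrt(mu/r1) = 7661.85 m/s
dV1 = V1*(sqrt(2*r2/(r1+r2)) - 1) = 2081.42 m/s
V2 = sqrt(mu/r2) = 3728.16 m/s
dV2 = V2*(1 - sqrt(2*r1/(r1+r2))) = 1421.27 m/s
Total dV = 3503 m/s

3503 m/s


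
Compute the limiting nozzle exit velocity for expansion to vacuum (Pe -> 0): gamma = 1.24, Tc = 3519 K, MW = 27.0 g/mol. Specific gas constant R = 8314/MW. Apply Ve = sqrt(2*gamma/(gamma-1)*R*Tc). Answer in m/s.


R = 8314 / 27.0 = 307.93 J/(kg.K)
Ve = sqrt(2 * 1.24 / (1.24 - 1) * 307.93 * 3519) = 3346 m/s

3346 m/s


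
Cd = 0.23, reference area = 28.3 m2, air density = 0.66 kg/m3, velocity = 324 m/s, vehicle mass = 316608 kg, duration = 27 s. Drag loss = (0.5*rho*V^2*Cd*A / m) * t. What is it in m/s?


D = 0.5 * 0.66 * 324^2 * 0.23 * 28.3 = 225485.3 N
a = 225485.3 / 316608 = 0.7122 m/s2
dV = 0.7122 * 27 = 19.2 m/s

19.2 m/s


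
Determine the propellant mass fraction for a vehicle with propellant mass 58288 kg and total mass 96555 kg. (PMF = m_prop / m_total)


PMF = 58288 / 96555 = 0.604

0.604


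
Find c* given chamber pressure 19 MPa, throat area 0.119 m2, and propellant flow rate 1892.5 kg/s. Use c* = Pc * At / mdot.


c* = 19e6 * 0.119 / 1892.5 = 1195 m/s

1195 m/s


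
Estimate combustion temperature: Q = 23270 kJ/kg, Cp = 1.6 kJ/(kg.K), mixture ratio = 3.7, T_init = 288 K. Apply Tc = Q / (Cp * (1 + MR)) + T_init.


Tc = 23270 / (1.6 * (1 + 3.7)) + 288 = 3382 K

3382 K


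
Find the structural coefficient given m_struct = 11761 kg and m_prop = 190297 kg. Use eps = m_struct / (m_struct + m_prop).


eps = 11761 / (11761 + 190297) = 0.0582

0.0582


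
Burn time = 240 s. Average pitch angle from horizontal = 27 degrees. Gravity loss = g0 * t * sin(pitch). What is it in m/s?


GL = 9.81 * 240 * sin(27 deg) = 1069 m/s

1069 m/s


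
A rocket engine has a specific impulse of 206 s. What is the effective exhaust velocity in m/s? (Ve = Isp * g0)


Ve = Isp * g0 = 206 * 9.81 = 2020.9 m/s

2020.9 m/s


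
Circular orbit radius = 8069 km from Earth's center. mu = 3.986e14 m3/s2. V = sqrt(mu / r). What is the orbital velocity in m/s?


V = sqrt(3.986e14 / 8069000) = 7028 m/s

7028 m/s


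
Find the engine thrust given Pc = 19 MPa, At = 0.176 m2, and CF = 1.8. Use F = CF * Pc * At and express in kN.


F = 1.8 * 19e6 * 0.176 = 6.0192e+06 N = 6019.2 kN

6019.2 kN


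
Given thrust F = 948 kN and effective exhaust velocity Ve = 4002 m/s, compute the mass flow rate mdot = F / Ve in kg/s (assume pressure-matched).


mdot = F / Ve = 948000 / 4002 = 236.9 kg/s

236.9 kg/s


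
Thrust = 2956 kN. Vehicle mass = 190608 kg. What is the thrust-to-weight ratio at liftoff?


TWR = 2956000 / (190608 * 9.81) = 1.58

1.58


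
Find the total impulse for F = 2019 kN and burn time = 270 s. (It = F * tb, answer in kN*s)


It = 2019 * 270 = 545130 kN*s

545130 kN*s


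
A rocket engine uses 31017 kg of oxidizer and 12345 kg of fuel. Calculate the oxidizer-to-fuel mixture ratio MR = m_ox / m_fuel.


MR = 31017 / 12345 = 2.51

2.51


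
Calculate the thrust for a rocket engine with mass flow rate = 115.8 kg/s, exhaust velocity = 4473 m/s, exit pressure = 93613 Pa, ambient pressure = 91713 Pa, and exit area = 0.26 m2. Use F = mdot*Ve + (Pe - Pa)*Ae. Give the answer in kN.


F = 115.8 * 4473 + (93613 - 91713) * 0.26 = 518467.0 N = 518.5 kN

518.5 kN


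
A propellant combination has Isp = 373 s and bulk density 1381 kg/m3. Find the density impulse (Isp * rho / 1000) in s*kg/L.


rho*Isp = 373 * 1381 / 1000 = 515 s*kg/L

515 s*kg/L


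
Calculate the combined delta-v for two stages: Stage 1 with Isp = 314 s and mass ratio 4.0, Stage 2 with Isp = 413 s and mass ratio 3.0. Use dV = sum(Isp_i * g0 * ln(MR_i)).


dV1 = 314 * 9.81 * ln(4.0) = 4270.3 m/s
dV2 = 413 * 9.81 * ln(3.0) = 4451.1 m/s
Total dV = 4270.3 + 4451.1 = 8721.4 m/s ~ 8721 m/s

8721 m/s


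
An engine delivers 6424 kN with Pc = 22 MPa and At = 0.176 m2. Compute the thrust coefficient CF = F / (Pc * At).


CF = 6424000 / (22e6 * 0.176) = 1.66

1.66


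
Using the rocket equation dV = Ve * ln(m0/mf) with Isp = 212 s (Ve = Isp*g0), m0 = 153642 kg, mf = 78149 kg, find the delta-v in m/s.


Ve = 212 * 9.81 = 2079.72 m/s
dV = 2079.72 * ln(153642/78149) = 1406 m/s

1406 m/s


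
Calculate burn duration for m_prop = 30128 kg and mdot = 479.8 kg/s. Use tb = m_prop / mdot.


tb = 30128 / 479.8 = 62.8 s

62.8 s


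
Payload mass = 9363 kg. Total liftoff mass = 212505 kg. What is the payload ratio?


PR = 9363 / 212505 = 0.0441

0.0441


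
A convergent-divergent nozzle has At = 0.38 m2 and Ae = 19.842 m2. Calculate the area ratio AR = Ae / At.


AR = 19.842 / 0.38 = 52.2

52.2


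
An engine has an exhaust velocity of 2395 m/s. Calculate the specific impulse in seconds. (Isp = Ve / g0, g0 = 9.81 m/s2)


Isp = Ve / g0 = 2395 / 9.81 = 244.1 s

244.1 s


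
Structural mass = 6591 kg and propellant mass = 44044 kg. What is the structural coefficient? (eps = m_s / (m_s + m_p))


eps = 6591 / (6591 + 44044) = 0.1302

0.1302


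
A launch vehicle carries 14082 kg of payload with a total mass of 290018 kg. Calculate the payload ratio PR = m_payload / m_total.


PR = 14082 / 290018 = 0.0486

0.0486


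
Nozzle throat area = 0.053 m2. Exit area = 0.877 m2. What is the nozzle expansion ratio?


AR = 0.877 / 0.053 = 16.5

16.5


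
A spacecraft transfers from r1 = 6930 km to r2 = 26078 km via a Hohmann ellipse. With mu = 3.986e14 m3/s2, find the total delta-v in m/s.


V1 = sqrt(mu/r1) = 7584.06 m/s
dV1 = V1*(sqrt(2*r2/(r1+r2)) - 1) = 1949.26 m/s
V2 = sqrt(mu/r2) = 3909.59 m/s
dV2 = V2*(1 - sqrt(2*r1/(r1+r2))) = 1376.19 m/s
Total dV = 3325 m/s

3325 m/s


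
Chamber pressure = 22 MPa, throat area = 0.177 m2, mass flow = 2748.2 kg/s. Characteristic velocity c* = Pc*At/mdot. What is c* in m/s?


c* = 22e6 * 0.177 / 2748.2 = 1417 m/s

1417 m/s


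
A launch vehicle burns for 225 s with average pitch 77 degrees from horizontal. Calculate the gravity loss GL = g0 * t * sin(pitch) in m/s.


GL = 9.81 * 225 * sin(77 deg) = 2151 m/s

2151 m/s


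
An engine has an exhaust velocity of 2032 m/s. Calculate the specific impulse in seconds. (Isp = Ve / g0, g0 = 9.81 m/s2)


Isp = Ve / g0 = 2032 / 9.81 = 207.1 s

207.1 s


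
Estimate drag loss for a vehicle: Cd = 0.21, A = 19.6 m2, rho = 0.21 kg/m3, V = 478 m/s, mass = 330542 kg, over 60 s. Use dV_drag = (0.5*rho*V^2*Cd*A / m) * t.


D = 0.5 * 0.21 * 478^2 * 0.21 * 19.6 = 98746.22 N
a = 98746.22 / 330542 = 0.2987 m/s2
dV = 0.2987 * 60 = 17.9 m/s

17.9 m/s


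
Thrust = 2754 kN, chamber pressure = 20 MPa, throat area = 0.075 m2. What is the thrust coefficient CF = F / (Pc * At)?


CF = 2754000 / (20e6 * 0.075) = 1.84

1.84


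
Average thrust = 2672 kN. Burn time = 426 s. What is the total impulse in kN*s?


It = 2672 * 426 = 1138272 kN*s

1138272 kN*s


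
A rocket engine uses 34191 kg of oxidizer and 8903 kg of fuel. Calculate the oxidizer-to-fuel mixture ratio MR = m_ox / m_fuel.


MR = 34191 / 8903 = 3.84

3.84


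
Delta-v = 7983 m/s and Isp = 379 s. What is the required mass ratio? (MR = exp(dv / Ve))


Ve = 379 * 9.81 = 3717.99 m/s
MR = exp(7983 / 3717.99) = 8.56

8.56


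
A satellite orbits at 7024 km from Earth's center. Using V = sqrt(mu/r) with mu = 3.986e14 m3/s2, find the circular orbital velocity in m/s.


V = sqrt(3.986e14 / 7024000) = 7533 m/s

7533 m/s


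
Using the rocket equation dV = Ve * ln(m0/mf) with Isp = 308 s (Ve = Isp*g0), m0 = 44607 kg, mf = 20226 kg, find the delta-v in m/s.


Ve = 308 * 9.81 = 3021.48 m/s
dV = 3021.48 * ln(44607/20226) = 2390 m/s

2390 m/s


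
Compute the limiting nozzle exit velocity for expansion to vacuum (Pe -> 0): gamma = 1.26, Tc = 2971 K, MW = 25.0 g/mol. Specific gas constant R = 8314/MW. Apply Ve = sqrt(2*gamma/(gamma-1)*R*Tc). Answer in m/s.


R = 8314 / 25.0 = 332.56 J/(kg.K)
Ve = sqrt(2 * 1.26 / (1.26 - 1) * 332.56 * 2971) = 3095 m/s

3095 m/s


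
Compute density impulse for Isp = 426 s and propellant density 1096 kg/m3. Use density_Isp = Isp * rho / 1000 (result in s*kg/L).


rho*Isp = 426 * 1096 / 1000 = 467 s*kg/L

467 s*kg/L


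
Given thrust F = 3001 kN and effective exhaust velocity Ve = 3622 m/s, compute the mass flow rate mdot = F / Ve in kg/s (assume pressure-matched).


mdot = F / Ve = 3001000 / 3622 = 828.5 kg/s

828.5 kg/s


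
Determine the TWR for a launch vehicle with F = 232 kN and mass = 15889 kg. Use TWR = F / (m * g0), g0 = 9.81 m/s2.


TWR = 232000 / (15889 * 9.81) = 1.49

1.49


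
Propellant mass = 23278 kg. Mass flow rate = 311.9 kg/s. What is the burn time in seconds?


tb = 23278 / 311.9 = 74.6 s

74.6 s


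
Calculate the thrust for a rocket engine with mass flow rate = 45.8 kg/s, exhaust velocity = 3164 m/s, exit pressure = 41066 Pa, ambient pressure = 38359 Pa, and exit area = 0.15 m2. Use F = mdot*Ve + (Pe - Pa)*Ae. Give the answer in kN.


F = 45.8 * 3164 + (41066 - 38359) * 0.15 = 145317.0 N = 145.3 kN

145.3 kN


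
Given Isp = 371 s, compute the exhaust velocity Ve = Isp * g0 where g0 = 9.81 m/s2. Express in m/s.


Ve = Isp * g0 = 371 * 9.81 = 3639.5 m/s

3639.5 m/s


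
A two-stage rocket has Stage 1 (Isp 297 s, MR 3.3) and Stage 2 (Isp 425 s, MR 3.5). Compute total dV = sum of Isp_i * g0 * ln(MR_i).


dV1 = 297 * 9.81 * ln(3.3) = 3478.6 m/s
dV2 = 425 * 9.81 * ln(3.5) = 5223.1 m/s
Total dV = 3478.6 + 5223.1 = 8701.7 m/s ~ 8702 m/s

8702 m/s


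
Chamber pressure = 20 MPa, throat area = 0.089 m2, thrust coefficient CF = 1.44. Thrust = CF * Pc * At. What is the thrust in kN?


F = 1.44 * 20e6 * 0.089 = 2.5632e+06 N = 2563.2 kN

2563.2 kN


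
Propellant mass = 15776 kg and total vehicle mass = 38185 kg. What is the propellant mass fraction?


PMF = 15776 / 38185 = 0.413

0.413


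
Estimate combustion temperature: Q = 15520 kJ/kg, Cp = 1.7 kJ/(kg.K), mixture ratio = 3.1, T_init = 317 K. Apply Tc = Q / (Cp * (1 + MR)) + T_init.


Tc = 15520 / (1.7 * (1 + 3.1)) + 317 = 2544 K

2544 K


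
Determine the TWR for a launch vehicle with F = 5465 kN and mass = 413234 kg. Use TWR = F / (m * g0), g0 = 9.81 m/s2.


TWR = 5465000 / (413234 * 9.81) = 1.35

1.35


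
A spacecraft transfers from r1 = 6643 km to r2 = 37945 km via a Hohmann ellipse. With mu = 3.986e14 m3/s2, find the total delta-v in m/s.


V1 = sqrt(mu/r1) = 7746.16 m/s
dV1 = V1*(sqrt(2*r2/(r1+r2)) - 1) = 2359.62 m/s
V2 = sqrt(mu/r2) = 3241.09 m/s
dV2 = V2*(1 - sqrt(2*r1/(r1+r2))) = 1471.88 m/s
Total dV = 3831 m/s

3831 m/s


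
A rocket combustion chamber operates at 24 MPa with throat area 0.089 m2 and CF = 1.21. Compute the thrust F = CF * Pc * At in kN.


F = 1.21 * 24e6 * 0.089 = 2.5846e+06 N = 2584.6 kN

2584.6 kN


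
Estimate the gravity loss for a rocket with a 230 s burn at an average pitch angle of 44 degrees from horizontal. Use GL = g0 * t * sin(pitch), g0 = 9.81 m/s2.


GL = 9.81 * 230 * sin(44 deg) = 1567 m/s

1567 m/s


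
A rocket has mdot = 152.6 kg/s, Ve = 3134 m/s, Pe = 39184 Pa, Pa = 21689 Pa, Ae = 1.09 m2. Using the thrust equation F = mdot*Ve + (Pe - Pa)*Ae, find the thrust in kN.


F = 152.6 * 3134 + (39184 - 21689) * 1.09 = 497318.0 N = 497.3 kN

497.3 kN


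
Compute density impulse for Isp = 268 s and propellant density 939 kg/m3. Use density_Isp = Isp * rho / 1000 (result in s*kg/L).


rho*Isp = 268 * 939 / 1000 = 252 s*kg/L

252 s*kg/L


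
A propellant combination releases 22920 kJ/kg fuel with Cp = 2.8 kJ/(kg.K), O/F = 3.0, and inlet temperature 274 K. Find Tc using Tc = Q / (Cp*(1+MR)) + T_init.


Tc = 22920 / (2.8 * (1 + 3.0)) + 274 = 2320 K

2320 K


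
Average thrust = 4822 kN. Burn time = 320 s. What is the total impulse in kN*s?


It = 4822 * 320 = 1543040 kN*s

1543040 kN*s


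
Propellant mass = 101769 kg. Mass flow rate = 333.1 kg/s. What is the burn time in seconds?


tb = 101769 / 333.1 = 305.5 s

305.5 s


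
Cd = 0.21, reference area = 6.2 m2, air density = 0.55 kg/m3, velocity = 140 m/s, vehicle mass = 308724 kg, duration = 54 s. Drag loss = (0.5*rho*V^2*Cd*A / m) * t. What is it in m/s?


D = 0.5 * 0.55 * 140^2 * 0.21 * 6.2 = 7017.78 N
a = 7017.78 / 308724 = 0.0227 m/s2
dV = 0.0227 * 54 = 1.2 m/s

1.2 m/s


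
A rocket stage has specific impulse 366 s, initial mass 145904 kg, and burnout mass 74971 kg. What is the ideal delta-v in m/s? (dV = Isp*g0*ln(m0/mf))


Ve = 366 * 9.81 = 3590.46 m/s
dV = 3590.46 * ln(145904/74971) = 2391 m/s

2391 m/s


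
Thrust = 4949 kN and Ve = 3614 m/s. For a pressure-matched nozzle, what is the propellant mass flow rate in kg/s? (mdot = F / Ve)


mdot = F / Ve = 4949000 / 3614 = 1369.4 kg/s

1369.4 kg/s


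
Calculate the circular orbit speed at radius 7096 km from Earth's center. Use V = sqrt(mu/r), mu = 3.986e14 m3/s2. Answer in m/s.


V = sqrt(3.986e14 / 7096000) = 7495 m/s

7495 m/s


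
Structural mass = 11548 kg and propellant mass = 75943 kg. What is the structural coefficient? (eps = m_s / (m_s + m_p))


eps = 11548 / (11548 + 75943) = 0.132

0.132


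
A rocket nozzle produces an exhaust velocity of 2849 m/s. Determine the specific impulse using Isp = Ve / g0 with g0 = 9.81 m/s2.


Isp = Ve / g0 = 2849 / 9.81 = 290.4 s

290.4 s


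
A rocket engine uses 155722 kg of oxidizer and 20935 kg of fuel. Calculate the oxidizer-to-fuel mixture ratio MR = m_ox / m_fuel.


MR = 155722 / 20935 = 7.44

7.44


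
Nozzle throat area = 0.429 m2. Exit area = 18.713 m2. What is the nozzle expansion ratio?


AR = 18.713 / 0.429 = 43.6

43.6


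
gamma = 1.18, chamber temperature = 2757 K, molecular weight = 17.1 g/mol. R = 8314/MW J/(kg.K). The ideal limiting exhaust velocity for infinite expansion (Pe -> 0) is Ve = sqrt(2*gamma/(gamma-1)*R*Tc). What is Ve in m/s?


R = 8314 / 17.1 = 486.2 J/(kg.K)
Ve = sqrt(2 * 1.18 / (1.18 - 1) * 486.2 * 2757) = 4192 m/s

4192 m/s


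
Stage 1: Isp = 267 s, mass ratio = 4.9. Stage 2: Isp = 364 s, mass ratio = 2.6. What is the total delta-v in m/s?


dV1 = 267 * 9.81 * ln(4.9) = 4162.6 m/s
dV2 = 364 * 9.81 * ln(2.6) = 3412.0 m/s
Total dV = 4162.6 + 3412.0 = 7574.6 m/s ~ 7575 m/s

7575 m/s


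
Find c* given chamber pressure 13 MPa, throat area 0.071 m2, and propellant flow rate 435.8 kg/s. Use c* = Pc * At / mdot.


c* = 13e6 * 0.071 / 435.8 = 2118 m/s

2118 m/s


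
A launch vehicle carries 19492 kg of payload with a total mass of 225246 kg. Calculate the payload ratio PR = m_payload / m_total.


PR = 19492 / 225246 = 0.0865

0.0865


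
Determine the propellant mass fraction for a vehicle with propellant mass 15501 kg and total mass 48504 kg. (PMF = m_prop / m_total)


PMF = 15501 / 48504 = 0.32

0.32


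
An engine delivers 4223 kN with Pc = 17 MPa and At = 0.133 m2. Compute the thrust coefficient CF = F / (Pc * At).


CF = 4223000 / (17e6 * 0.133) = 1.87

1.87


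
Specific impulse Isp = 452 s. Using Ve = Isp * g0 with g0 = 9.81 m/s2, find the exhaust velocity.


Ve = Isp * g0 = 452 * 9.81 = 4434.1 m/s

4434.1 m/s


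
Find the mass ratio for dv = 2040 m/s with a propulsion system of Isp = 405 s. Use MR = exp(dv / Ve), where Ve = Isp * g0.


Ve = 405 * 9.81 = 3973.05 m/s
MR = exp(2040 / 3973.05) = 1.671

1.671


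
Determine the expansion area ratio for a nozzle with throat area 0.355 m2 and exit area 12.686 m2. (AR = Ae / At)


AR = 12.686 / 0.355 = 35.7

35.7


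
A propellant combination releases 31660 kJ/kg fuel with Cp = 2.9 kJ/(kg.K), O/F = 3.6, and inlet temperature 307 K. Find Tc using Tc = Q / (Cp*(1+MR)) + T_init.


Tc = 31660 / (2.9 * (1 + 3.6)) + 307 = 2680 K

2680 K


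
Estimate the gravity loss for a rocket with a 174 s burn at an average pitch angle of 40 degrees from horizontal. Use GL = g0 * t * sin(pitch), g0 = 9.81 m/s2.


GL = 9.81 * 174 * sin(40 deg) = 1097 m/s

1097 m/s


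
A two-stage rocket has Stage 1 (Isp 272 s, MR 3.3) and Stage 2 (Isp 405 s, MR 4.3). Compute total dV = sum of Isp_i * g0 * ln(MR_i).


dV1 = 272 * 9.81 * ln(3.3) = 3185.8 m/s
dV2 = 405 * 9.81 * ln(4.3) = 5795.2 m/s
Total dV = 3185.8 + 5795.2 = 8981.0 m/s ~ 8981 m/s

8981 m/s


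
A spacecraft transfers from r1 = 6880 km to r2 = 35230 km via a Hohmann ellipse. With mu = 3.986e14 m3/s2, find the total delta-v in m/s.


V1 = sqrt(mu/r1) = 7611.57 m/s
dV1 = V1*(sqrt(2*r2/(r1+r2)) - 1) = 2234.27 m/s
V2 = sqrt(mu/r2) = 3363.66 m/s
dV2 = V2*(1 - sqrt(2*r1/(r1+r2))) = 1440.88 m/s
Total dV = 3675 m/s

3675 m/s


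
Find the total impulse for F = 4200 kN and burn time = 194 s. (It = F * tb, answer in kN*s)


It = 4200 * 194 = 814800 kN*s

814800 kN*s


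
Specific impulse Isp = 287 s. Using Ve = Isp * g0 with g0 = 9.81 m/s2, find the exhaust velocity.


Ve = Isp * g0 = 287 * 9.81 = 2815.5 m/s

2815.5 m/s


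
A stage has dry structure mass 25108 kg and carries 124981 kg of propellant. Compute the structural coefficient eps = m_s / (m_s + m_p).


eps = 25108 / (25108 + 124981) = 0.1673

0.1673


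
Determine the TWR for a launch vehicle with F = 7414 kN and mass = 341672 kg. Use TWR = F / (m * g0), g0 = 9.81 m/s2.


TWR = 7414000 / (341672 * 9.81) = 2.21

2.21


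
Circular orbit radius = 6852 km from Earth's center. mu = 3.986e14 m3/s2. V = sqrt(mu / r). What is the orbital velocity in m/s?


V = sqrt(3.986e14 / 6852000) = 7627 m/s

7627 m/s


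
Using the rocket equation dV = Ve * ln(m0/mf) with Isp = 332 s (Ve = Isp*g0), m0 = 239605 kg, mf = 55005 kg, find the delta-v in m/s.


Ve = 332 * 9.81 = 3256.92 m/s
dV = 3256.92 * ln(239605/55005) = 4793 m/s

4793 m/s


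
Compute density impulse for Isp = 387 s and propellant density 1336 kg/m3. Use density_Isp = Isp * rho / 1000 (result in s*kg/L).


rho*Isp = 387 * 1336 / 1000 = 517 s*kg/L

517 s*kg/L


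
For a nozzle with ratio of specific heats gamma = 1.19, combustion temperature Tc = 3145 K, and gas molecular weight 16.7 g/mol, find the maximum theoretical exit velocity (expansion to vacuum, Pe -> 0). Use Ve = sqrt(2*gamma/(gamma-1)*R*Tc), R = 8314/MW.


R = 8314 / 16.7 = 497.84 J/(kg.K)
Ve = sqrt(2 * 1.19 / (1.19 - 1) * 497.84 * 3145) = 4429 m/s

4429 m/s


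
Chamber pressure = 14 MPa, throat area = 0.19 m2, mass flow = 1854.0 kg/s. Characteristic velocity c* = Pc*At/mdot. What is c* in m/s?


c* = 14e6 * 0.19 / 1854.0 = 1435 m/s

1435 m/s


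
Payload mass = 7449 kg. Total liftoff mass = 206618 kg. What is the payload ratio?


PR = 7449 / 206618 = 0.0361

0.0361


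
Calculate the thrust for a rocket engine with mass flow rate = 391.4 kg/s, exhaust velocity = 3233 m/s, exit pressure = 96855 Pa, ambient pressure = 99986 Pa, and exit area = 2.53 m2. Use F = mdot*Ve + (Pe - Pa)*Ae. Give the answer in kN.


F = 391.4 * 3233 + (96855 - 99986) * 2.53 = 1.2575e+06 N = 1257.5 kN

1257.5 kN


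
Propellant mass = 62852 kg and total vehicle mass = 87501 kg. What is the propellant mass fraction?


PMF = 62852 / 87501 = 0.718

0.718


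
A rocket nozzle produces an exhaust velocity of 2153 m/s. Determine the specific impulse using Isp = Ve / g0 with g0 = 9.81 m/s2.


Isp = Ve / g0 = 2153 / 9.81 = 219.5 s

219.5 s


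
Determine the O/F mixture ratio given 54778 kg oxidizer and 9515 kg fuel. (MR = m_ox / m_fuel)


MR = 54778 / 9515 = 5.76

5.76


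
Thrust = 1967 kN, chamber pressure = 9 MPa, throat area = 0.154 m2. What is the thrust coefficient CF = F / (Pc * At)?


CF = 1967000 / (9e6 * 0.154) = 1.42

1.42


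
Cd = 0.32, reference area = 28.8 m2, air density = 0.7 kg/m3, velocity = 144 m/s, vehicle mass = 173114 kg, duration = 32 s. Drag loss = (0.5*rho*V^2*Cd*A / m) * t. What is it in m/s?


D = 0.5 * 0.7 * 144^2 * 0.32 * 28.8 = 66886.04 N
a = 66886.04 / 173114 = 0.3864 m/s2
dV = 0.3864 * 32 = 12.4 m/s

12.4 m/s


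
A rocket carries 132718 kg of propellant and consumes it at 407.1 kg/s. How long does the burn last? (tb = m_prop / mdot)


tb = 132718 / 407.1 = 326.0 s

326.0 s


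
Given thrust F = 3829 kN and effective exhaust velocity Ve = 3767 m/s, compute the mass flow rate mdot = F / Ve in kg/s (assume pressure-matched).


mdot = F / Ve = 3829000 / 3767 = 1016.5 kg/s

1016.5 kg/s
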